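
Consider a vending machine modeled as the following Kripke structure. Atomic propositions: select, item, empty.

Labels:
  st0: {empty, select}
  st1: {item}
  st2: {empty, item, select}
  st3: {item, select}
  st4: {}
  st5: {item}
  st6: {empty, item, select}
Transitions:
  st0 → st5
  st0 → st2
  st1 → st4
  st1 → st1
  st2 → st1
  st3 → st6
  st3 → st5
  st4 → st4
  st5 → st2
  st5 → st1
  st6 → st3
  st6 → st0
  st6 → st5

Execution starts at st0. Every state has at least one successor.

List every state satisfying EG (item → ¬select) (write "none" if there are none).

States satisfying item → ¬select: {st0, st1, st4, st5}.
States satisfying EG (item → ¬select): {st0, st1, st4, st5}.

{st0, st1, st4, st5}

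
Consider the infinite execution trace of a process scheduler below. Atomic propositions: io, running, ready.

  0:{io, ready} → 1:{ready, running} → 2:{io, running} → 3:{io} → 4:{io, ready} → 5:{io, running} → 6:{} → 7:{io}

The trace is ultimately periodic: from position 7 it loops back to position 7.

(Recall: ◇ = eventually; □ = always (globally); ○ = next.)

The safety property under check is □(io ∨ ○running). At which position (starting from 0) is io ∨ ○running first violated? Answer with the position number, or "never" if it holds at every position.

6

Check io ∨ ○running at each position in order: 0 ✓, 1 ✓, 2 ✓, 3 ✓, 4 ✓, 5 ✓.
At position 6 the labels are {} and the next position 7 has {io}, so io ∨ ○running is false there. This is the first violation.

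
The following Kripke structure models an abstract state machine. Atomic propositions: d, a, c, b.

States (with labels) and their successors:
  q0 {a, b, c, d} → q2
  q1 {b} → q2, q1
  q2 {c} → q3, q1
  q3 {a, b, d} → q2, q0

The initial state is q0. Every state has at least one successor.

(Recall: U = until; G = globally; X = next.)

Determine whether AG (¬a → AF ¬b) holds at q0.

States satisfying ¬a → AF ¬b: {q0, q2, q3}.
States satisfying AG (¬a → AF ¬b): ∅.
q1 is reachable from q0 and violates ¬a → AF ¬b, so AG fails at q0.
q0 ∉ Sat(AG (¬a → AF ¬b)).

Violated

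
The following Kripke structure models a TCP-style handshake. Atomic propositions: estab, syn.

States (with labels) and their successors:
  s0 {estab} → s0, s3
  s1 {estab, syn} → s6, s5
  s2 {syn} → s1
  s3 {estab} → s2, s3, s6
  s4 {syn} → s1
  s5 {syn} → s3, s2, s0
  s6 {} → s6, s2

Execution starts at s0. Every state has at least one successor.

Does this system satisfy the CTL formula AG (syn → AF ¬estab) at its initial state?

Holds

States satisfying syn → AF ¬estab: {s0, s1, s2, s3, s4, s5, s6}.
States satisfying AG (syn → AF ¬estab): {s0, s1, s2, s3, s4, s5, s6}.
Every state reachable from s0 satisfies syn → AF ¬estab.
s0 ∈ Sat(AG (syn → AF ¬estab)).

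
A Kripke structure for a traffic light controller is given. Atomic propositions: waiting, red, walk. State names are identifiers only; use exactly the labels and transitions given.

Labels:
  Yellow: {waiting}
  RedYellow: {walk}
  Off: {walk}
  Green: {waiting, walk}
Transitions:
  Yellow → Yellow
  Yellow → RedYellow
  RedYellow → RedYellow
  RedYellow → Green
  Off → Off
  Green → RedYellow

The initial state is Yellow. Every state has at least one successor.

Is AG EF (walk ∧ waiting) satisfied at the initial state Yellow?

Yes

States satisfying EF (walk ∧ waiting): {Yellow, RedYellow, Green}.
States satisfying AG EF (walk ∧ waiting): {Yellow, RedYellow, Green}.
Every state reachable from Yellow satisfies EF (walk ∧ waiting).
Yellow ∈ Sat(AG EF (walk ∧ waiting)).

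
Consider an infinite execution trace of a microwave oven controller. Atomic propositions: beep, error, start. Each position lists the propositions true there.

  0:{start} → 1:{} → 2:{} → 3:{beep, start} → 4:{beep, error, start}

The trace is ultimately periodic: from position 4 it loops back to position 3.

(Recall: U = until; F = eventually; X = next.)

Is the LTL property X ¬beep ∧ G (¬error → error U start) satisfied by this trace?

Does not hold

The position after 0 is 1; ¬beep is true there.
¬error → error U start must hold at every position from 0 onward. It fails at position 1, so G (¬error → error U start) is false.
Positions where ¬error holds: 0, 1, 2, 3.
Check error U start at each: 0→ok, 1→fails, 2→fails, 3→ok.
At position 0: X ¬beep is true; G (¬error → error U start) is false; so X ¬beep ∧ G (¬error → error U start) is false.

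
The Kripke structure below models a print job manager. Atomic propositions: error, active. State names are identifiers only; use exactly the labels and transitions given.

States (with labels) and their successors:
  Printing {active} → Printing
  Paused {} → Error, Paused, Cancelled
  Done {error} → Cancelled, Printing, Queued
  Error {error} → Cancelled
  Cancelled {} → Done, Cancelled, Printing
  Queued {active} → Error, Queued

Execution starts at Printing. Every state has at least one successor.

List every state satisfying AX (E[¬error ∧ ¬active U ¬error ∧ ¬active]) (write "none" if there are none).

{Error}

States satisfying E[¬error ∧ ¬active U ¬error ∧ ¬active]: {Paused, Cancelled}.
States satisfying AX (E[¬error ∧ ¬active U ¬error ∧ ¬active]): {Error}.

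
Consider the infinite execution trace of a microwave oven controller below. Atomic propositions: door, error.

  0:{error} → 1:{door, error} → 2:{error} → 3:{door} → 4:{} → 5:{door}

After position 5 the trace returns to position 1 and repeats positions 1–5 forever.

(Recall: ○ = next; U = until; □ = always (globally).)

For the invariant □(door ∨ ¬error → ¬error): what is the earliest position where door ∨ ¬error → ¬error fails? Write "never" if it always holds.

1

Check door ∨ ¬error → ¬error at each position in order: 0 ✓.
At position 1 the labels are {door, error}, so door ∨ ¬error → ¬error is false there. This is the first violation.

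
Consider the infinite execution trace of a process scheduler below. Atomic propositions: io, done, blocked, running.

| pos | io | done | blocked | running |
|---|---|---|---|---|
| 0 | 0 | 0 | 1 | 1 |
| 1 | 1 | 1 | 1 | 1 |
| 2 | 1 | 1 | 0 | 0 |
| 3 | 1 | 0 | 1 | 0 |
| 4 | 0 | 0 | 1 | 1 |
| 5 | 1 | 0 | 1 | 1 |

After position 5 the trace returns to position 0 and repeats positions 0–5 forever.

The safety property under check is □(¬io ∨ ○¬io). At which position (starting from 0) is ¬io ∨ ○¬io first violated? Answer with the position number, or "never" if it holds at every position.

Check ¬io ∨ ○¬io at each position in order: 0 ✓.
At position 1 the labels are {blocked, done, io, running} and the next position 2 has {done, io}, so ¬io ∨ ○¬io is false there. This is the first violation.

1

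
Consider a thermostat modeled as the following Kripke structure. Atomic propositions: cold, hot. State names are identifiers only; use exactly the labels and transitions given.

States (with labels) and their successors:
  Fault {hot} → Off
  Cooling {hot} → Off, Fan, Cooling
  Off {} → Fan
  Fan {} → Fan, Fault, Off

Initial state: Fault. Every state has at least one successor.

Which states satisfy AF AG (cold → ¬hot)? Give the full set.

States satisfying AG (cold → ¬hot): {Fault, Cooling, Off, Fan}.
States satisfying AF AG (cold → ¬hot): {Fault, Cooling, Off, Fan}.

{Fault, Cooling, Off, Fan}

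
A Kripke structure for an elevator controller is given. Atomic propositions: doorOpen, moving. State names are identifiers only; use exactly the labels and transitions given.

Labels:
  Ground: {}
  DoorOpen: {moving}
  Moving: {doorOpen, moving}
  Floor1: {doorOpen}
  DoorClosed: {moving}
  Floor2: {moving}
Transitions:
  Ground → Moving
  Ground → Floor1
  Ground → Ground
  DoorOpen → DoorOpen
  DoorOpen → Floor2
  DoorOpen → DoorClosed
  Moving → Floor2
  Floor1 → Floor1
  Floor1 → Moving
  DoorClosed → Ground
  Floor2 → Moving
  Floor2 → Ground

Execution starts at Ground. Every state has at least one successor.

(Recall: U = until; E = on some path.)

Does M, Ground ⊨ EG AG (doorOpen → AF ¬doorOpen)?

No

States satisfying AG (doorOpen → AF ¬doorOpen): ∅.
States satisfying EG AG (doorOpen → AF ¬doorOpen): ∅.
No suitable path/successor from Ground witnesses the formula.
Ground ∉ Sat(EG AG (doorOpen → AF ¬doorOpen)).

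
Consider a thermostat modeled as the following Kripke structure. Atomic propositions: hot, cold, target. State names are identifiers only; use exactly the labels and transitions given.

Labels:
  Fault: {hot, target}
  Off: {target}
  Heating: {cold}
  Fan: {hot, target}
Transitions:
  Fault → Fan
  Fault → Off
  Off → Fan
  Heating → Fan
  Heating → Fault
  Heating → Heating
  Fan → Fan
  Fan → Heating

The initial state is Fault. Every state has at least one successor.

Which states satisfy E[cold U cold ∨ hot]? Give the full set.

States satisfying cold: {Heating}.
States satisfying cold ∨ hot: {Fault, Heating, Fan}.
States satisfying E[cold U cold ∨ hot]: {Fault, Heating, Fan}.

{Fault, Heating, Fan}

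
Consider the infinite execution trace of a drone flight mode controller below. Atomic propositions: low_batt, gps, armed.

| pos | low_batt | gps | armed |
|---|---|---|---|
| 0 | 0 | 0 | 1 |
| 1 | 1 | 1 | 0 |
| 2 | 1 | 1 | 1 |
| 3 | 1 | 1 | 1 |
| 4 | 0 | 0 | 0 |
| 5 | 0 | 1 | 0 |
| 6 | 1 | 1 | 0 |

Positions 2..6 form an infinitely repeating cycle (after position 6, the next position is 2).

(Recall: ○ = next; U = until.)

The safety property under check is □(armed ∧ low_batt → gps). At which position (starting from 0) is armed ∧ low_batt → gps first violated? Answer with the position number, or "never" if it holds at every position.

never

armed ∧ low_batt → gps holds at every position 0..6, and those are all the positions the trace ever visits, so the invariant □(armed ∧ low_batt → gps) is never violated.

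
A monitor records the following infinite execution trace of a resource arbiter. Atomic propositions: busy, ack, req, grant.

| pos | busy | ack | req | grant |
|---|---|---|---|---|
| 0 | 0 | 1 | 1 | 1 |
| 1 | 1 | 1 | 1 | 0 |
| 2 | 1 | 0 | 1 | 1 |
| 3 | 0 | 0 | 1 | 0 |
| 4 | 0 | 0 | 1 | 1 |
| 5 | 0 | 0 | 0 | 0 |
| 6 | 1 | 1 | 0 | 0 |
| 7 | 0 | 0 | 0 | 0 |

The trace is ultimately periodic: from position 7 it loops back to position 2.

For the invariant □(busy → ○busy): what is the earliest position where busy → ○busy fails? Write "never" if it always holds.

2

Check busy → ○busy at each position in order: 0 ✓, 1 ✓.
At position 2 the labels are {busy, grant, req} and the next position 3 has {req}, so busy → ○busy is false there. This is the first violation.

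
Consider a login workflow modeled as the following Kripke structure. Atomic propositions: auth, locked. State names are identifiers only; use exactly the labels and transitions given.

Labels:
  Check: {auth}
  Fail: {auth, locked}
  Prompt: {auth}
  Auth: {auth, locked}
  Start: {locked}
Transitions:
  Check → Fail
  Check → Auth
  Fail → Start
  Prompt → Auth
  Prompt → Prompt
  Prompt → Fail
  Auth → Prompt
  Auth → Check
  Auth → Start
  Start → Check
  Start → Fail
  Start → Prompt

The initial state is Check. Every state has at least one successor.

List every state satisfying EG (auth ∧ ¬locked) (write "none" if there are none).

{Prompt}

States satisfying auth ∧ ¬locked: {Check, Prompt}.
States satisfying EG (auth ∧ ¬locked): {Prompt}.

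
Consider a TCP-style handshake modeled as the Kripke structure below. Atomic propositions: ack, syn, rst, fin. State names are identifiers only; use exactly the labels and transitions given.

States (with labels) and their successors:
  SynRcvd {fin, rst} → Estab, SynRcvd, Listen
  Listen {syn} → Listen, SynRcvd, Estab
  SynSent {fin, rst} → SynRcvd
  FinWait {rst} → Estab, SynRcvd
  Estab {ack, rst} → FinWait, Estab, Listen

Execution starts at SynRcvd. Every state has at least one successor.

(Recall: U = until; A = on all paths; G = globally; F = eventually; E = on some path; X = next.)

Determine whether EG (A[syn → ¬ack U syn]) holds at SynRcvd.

States satisfying A[syn → ¬ack U syn]: {Listen}.
States satisfying EG (A[syn → ¬ack U syn]): {Listen}.
No suitable path/successor from SynRcvd witnesses the formula.
SynRcvd ∉ Sat(EG (A[syn → ¬ack U syn])).

No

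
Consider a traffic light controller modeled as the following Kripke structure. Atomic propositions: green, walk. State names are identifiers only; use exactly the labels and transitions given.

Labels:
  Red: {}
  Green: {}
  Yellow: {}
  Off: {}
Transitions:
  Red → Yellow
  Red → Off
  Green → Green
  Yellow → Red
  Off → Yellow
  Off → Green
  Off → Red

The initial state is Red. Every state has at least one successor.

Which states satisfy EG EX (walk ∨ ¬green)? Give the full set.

States satisfying EX (walk ∨ ¬green): {Red, Green, Yellow, Off}.
States satisfying EG EX (walk ∨ ¬green): {Red, Green, Yellow, Off}.

{Red, Green, Yellow, Off}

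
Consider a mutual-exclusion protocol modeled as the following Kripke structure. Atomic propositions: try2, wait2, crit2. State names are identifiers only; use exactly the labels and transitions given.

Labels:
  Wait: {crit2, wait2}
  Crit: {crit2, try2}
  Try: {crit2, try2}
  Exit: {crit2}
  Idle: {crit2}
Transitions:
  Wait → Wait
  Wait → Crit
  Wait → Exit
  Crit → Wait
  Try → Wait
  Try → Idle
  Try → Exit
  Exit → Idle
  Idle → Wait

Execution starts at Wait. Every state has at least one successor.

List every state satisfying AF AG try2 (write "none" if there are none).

States satisfying AG try2: ∅.
States satisfying AF AG try2: ∅.

none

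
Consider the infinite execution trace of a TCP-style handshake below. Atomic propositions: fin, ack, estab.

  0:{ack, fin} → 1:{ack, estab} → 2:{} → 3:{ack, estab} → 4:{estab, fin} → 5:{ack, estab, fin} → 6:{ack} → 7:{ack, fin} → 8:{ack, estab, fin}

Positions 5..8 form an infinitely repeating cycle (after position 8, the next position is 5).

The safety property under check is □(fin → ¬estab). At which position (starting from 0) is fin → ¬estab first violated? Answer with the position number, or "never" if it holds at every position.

4

Check fin → ¬estab at each position in order: 0 ✓, 1 ✓, 2 ✓, 3 ✓.
At position 4 the labels are {estab, fin}, so fin → ¬estab is false there. This is the first violation.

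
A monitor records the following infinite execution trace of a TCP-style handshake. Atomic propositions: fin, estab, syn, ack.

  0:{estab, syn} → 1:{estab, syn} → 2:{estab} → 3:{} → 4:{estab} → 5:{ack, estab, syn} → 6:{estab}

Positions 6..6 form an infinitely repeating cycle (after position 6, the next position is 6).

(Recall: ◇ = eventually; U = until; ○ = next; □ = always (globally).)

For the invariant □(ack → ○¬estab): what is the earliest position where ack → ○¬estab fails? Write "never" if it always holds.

Check ack → ○¬estab at each position in order: 0 ✓, 1 ✓, 2 ✓, 3 ✓, 4 ✓.
At position 5 the labels are {ack, estab, syn} and the next position 6 has {estab}, so ack → ○¬estab is false there. This is the first violation.

5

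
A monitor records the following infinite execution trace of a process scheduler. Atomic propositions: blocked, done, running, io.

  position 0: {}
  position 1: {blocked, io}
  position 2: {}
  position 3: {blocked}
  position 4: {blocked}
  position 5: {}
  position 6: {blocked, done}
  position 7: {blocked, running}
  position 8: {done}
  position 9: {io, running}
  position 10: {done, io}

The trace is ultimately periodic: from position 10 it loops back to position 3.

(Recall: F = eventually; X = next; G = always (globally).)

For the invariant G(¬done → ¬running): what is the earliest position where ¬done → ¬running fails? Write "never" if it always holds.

7

Check ¬done → ¬running at each position in order: 0 ✓, 1 ✓, 2 ✓, 3 ✓, 4 ✓, 5 ✓, 6 ✓.
At position 7 the labels are {blocked, running}, so ¬done → ¬running is false there. This is the first violation.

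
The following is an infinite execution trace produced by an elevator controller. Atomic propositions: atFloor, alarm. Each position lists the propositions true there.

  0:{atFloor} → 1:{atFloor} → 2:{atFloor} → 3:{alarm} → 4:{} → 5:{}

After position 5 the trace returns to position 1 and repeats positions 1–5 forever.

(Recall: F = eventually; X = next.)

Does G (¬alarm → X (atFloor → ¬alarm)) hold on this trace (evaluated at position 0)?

¬alarm → X (atFloor → ¬alarm) holds at every position 0..5, and those are all positions ever visited, so G (¬alarm → X (atFloor → ¬alarm)) holds.
Positions where ¬alarm holds: 0, 1, 2, 4, 5.
Check X (atFloor → ¬alarm) at each: 0→ok, 1→ok, 2→ok, 4→ok, 5→ok.

Holds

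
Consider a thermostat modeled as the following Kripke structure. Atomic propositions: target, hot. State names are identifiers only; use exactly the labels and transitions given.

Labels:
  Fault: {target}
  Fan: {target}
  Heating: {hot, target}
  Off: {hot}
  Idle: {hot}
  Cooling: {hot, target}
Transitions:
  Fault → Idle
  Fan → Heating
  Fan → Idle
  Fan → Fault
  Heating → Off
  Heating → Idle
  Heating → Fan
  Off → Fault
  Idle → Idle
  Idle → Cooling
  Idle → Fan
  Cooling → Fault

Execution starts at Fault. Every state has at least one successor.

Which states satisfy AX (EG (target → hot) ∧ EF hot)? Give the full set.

{Fault}

States satisfying EG (target → hot) ∧ EF hot: {Heating, Idle}.
States satisfying AX (EG (target → hot) ∧ EF hot): {Fault}.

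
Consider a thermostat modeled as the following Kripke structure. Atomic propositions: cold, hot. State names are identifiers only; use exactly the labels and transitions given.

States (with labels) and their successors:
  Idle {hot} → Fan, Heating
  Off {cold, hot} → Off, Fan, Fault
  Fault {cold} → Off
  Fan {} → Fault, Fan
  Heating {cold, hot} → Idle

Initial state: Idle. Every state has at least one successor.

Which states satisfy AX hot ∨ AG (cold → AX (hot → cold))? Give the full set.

States satisfying hot: {Idle, Off, Heating}.
States satisfying AX hot: {Fault, Heating}.
States satisfying cold → AX (hot → cold): {Idle, Off, Fault, Fan}.
States satisfying AG (cold → AX (hot → cold)): {Off, Fault, Fan}.
States satisfying AX hot ∨ AG (cold → AX (hot → cold)): {Off, Fault, Fan, Heating}.

{Off, Fault, Fan, Heating}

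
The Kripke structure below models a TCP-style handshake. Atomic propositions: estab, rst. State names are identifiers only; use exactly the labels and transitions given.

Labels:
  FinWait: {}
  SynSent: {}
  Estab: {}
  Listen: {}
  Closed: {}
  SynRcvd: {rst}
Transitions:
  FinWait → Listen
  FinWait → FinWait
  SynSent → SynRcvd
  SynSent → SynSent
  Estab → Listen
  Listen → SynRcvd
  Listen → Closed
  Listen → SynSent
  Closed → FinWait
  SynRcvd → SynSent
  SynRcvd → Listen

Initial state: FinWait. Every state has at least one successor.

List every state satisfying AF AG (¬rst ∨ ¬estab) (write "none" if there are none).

States satisfying AG (¬rst ∨ ¬estab): {FinWait, SynSent, Estab, Listen, Closed, SynRcvd}.
States satisfying AF AG (¬rst ∨ ¬estab): {FinWait, SynSent, Estab, Listen, Closed, SynRcvd}.

{FinWait, SynSent, Estab, Listen, Closed, SynRcvd}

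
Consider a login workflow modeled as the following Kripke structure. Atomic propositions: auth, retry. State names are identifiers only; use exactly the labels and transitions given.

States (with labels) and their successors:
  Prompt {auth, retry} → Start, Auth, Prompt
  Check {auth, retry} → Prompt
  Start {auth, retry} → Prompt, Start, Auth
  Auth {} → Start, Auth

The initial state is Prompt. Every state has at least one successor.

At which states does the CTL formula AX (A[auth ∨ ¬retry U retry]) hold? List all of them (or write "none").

{Check}

States satisfying A[auth ∨ ¬retry U retry]: {Prompt, Check, Start}.
States satisfying AX (A[auth ∨ ¬retry U retry]): {Check}.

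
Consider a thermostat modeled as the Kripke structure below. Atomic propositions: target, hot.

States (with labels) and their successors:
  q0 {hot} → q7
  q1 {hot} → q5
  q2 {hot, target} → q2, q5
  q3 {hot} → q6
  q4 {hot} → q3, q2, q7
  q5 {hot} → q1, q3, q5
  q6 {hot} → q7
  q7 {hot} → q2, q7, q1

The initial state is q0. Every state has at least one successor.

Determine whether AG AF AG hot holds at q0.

States satisfying AF AG hot: {q0, q1, q2, q3, q4, q5, q6, q7}.
States satisfying AG AF AG hot: {q0, q1, q2, q3, q4, q5, q6, q7}.
Every state reachable from q0 satisfies AF AG hot.
q0 ∈ Sat(AG AF AG hot).

Satisfied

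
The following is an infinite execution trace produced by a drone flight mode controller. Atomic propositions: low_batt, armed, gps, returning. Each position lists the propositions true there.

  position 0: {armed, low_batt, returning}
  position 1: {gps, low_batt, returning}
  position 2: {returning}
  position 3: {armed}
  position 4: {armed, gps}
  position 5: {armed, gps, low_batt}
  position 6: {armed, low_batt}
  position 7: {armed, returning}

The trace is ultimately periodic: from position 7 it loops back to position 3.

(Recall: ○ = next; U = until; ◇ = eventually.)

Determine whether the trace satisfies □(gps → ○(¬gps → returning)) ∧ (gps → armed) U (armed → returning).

Violated

gps → ○(¬gps → returning) must hold at every position from 0 onward. It fails at position 5, so □(gps → ○(¬gps → returning)) is false.
Positions where gps holds: 1, 4, 5.
Check ○(¬gps → returning) at each: 1→ok, 4→ok, 5→fails.
Walking from position 0: armed → returning first holds at position 0, and gps → armed holds at every earlier position along the way, so (gps → armed) U (armed → returning) holds.
At position 0: □(gps → ○(¬gps → returning)) is false; (gps → armed) U (armed → returning) is true; so □(gps → ○(¬gps → returning)) ∧ (gps → armed) U (armed → returning) is false.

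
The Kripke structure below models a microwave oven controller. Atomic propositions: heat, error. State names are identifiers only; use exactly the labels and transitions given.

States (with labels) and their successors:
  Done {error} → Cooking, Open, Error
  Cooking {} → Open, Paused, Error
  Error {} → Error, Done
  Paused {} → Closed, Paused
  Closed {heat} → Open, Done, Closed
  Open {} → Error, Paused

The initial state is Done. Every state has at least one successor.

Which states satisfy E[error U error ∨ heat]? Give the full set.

States satisfying error: {Done}.
States satisfying error ∨ heat: {Done, Closed}.
States satisfying E[error U error ∨ heat]: {Done, Closed}.

{Done, Closed}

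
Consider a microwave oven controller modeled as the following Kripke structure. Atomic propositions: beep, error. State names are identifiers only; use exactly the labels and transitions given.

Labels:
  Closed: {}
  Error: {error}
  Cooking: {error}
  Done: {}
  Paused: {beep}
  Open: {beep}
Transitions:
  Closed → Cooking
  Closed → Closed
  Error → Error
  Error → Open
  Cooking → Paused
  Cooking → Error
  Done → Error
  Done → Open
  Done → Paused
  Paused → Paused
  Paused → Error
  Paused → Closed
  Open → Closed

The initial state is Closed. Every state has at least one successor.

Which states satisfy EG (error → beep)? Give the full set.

States satisfying error → beep: {Closed, Done, Paused, Open}.
States satisfying EG (error → beep): {Closed, Done, Paused, Open}.

{Closed, Done, Paused, Open}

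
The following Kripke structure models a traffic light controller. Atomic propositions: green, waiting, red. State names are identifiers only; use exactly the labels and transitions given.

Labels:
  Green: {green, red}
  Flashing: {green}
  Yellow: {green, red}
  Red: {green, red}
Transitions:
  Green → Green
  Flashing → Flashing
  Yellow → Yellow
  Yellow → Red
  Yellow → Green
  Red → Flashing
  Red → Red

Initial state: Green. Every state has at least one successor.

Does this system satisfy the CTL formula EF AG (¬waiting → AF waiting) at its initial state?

States satisfying AG (¬waiting → AF waiting): ∅.
States satisfying EF AG (¬waiting → AF waiting): ∅.
No suitable path/successor from Green witnesses the formula.
Green ∉ Sat(EF AG (¬waiting → AF waiting)).

No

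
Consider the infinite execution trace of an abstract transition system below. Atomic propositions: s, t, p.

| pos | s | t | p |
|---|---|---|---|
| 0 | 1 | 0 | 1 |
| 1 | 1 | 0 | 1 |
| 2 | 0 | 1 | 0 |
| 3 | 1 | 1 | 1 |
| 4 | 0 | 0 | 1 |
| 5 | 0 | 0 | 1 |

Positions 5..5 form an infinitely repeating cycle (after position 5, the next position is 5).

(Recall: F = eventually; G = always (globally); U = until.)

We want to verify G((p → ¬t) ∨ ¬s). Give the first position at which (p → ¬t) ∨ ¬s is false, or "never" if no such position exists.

3

Check (p → ¬t) ∨ ¬s at each position in order: 0 ✓, 1 ✓, 2 ✓.
At position 3 the labels are {p, s, t}, so (p → ¬t) ∨ ¬s is false there. This is the first violation.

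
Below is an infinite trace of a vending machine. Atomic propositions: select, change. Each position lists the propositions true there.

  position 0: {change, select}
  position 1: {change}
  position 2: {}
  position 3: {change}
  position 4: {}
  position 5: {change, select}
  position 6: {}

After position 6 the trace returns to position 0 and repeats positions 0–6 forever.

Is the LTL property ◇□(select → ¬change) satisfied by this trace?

Violated

□(select → ¬change) is false at every position 0..6, so it never becomes true and ◇□(select → ¬change) fails.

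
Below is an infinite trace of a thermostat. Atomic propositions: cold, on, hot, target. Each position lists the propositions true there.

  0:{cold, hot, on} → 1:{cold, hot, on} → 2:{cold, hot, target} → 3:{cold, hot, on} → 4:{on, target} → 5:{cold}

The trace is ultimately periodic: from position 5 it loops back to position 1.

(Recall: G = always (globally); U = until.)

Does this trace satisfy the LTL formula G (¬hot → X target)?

¬hot → X target must hold at every position from 0 onward. It fails at position 4, so G (¬hot → X target) is false.
Positions where ¬hot holds: 4, 5.
Check X target at each: 4→fails, 5→fails.

Violated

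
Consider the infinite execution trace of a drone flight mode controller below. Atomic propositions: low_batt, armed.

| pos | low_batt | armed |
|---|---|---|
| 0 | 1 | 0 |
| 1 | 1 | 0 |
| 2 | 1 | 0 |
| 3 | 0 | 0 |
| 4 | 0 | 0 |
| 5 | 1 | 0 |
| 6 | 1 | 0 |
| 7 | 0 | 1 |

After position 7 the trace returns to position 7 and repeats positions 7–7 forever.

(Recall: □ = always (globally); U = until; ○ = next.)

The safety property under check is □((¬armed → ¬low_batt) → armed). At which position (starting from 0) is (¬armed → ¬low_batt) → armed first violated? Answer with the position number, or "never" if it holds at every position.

3

Check (¬armed → ¬low_batt) → armed at each position in order: 0 ✓, 1 ✓, 2 ✓.
At position 3 the labels are {}, so (¬armed → ¬low_batt) → armed is false there. This is the first violation.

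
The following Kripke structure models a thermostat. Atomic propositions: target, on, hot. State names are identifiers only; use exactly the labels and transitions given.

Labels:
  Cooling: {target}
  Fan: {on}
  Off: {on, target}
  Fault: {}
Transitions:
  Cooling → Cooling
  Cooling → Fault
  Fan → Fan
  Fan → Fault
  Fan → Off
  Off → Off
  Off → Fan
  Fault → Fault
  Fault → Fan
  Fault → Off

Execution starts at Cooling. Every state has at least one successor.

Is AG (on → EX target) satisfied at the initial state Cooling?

States satisfying on → EX target: {Cooling, Fan, Off, Fault}.
States satisfying AG (on → EX target): {Cooling, Fan, Off, Fault}.
Every state reachable from Cooling satisfies on → EX target.
Cooling ∈ Sat(AG (on → EX target)).

Satisfied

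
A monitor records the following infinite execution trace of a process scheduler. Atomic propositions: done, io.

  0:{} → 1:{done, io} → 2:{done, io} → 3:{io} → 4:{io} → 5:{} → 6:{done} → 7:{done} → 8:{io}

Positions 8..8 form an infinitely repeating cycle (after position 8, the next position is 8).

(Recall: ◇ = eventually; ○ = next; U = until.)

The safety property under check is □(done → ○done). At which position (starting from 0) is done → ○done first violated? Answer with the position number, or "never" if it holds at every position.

2

Check done → ○done at each position in order: 0 ✓, 1 ✓.
At position 2 the labels are {done, io} and the next position 3 has {io}, so done → ○done is false there. This is the first violation.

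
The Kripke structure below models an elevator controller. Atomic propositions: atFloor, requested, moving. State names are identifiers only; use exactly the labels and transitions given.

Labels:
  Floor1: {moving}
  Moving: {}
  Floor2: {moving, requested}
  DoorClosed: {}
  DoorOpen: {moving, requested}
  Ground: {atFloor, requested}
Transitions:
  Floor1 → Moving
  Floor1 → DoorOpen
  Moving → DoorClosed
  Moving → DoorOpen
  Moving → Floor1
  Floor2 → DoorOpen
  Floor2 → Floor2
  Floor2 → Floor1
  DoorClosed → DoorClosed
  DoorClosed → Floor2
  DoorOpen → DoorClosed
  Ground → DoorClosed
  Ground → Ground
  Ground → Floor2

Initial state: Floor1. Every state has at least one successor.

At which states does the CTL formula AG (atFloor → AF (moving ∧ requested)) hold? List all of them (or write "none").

States satisfying atFloor → AF (moving ∧ requested): {Floor1, Moving, Floor2, DoorClosed, DoorOpen}.
States satisfying AG (atFloor → AF (moving ∧ requested)): {Floor1, Moving, Floor2, DoorClosed, DoorOpen}.

{Floor1, Moving, Floor2, DoorClosed, DoorOpen}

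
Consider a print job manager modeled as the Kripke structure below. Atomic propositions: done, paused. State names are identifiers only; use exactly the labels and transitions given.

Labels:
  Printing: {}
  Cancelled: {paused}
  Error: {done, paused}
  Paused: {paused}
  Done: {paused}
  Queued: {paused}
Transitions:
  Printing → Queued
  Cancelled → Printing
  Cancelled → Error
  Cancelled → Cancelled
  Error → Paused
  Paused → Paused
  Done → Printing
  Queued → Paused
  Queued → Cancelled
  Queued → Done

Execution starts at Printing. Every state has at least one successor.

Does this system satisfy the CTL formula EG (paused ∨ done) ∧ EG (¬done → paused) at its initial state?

Does not hold

States satisfying paused ∨ done: {Cancelled, Error, Paused, Done, Queued}.
States satisfying EG (paused ∨ done): {Cancelled, Error, Paused, Queued}.
States satisfying ¬done → paused: {Cancelled, Error, Paused, Done, Queued}.
States satisfying EG (¬done → paused): {Cancelled, Error, Paused, Queued}.
States satisfying EG (paused ∨ done) ∧ EG (¬done → paused): {Cancelled, Error, Paused, Queued}.
Printing ∉ Sat(EG (paused ∨ done) ∧ EG (¬done → paused)).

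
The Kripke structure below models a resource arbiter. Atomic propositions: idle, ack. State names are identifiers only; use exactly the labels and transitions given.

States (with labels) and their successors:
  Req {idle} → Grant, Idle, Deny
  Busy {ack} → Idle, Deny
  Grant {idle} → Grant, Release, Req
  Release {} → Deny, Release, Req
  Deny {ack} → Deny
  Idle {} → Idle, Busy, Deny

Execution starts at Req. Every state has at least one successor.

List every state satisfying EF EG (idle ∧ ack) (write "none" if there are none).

none

States satisfying EG (idle ∧ ack): ∅.
States satisfying EF EG (idle ∧ ack): ∅.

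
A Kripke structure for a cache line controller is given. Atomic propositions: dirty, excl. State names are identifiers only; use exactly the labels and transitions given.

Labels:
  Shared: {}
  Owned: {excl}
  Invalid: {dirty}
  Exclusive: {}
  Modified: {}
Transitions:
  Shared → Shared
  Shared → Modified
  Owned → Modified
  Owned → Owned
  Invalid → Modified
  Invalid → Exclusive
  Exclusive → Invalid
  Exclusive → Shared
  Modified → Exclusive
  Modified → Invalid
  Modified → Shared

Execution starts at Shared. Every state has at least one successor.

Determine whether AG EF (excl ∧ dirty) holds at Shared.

States satisfying EF (excl ∧ dirty): ∅.
States satisfying AG EF (excl ∧ dirty): ∅.
Exclusive is reachable from Shared and violates EF (excl ∧ dirty), so AG fails at Shared.
Shared ∉ Sat(AG EF (excl ∧ dirty)).

Does not hold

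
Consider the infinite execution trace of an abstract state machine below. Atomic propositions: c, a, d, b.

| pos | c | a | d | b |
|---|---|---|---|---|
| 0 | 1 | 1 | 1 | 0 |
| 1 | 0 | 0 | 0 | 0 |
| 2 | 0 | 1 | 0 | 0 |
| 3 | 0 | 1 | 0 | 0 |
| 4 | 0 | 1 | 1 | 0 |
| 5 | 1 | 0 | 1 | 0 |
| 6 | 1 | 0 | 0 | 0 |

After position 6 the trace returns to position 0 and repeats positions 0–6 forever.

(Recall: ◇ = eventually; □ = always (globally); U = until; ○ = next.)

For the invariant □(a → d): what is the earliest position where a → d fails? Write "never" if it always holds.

Check a → d at each position in order: 0 ✓, 1 ✓.
At position 2 the labels are {a}, so a → d is false there. This is the first violation.

2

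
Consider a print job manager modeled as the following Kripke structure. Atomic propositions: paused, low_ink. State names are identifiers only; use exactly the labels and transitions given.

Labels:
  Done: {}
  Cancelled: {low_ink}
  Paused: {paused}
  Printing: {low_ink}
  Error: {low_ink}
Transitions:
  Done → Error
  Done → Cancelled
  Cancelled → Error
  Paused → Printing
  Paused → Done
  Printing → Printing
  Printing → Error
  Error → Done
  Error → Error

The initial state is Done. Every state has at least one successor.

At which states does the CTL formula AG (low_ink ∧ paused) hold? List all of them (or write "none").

none

States satisfying low_ink ∧ paused: ∅.
States satisfying AG (low_ink ∧ paused): ∅.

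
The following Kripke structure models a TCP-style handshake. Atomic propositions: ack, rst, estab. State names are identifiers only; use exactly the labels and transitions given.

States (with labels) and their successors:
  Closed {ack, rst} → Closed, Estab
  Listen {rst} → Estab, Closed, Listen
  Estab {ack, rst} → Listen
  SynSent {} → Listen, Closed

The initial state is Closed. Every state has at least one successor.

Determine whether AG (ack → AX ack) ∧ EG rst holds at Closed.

States satisfying ack → AX ack: {Closed, Listen, SynSent}.
States satisfying AG (ack → AX ack): ∅.
States satisfying rst: {Closed, Listen, Estab}.
States satisfying EG rst: {Closed, Listen, Estab}.
States satisfying AG (ack → AX ack) ∧ EG rst: ∅.
Closed ∉ Sat(AG (ack → AX ack) ∧ EG rst).

No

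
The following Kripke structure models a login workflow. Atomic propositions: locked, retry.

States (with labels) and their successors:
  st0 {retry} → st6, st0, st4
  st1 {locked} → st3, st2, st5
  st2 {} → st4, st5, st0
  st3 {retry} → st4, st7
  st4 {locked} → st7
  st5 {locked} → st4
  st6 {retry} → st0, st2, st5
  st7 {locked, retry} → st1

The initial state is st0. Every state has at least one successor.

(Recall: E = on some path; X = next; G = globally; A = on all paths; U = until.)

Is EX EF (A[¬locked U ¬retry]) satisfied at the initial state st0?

States satisfying EF (A[¬locked U ¬retry]): {st0, st1, st2, st3, st4, st5, st6, st7}.
States satisfying EX EF (A[¬locked U ¬retry]): {st0, st1, st2, st3, st4, st5, st6, st7}.
st0 ∈ Sat(EX EF (A[¬locked U ¬retry])).

Satisfied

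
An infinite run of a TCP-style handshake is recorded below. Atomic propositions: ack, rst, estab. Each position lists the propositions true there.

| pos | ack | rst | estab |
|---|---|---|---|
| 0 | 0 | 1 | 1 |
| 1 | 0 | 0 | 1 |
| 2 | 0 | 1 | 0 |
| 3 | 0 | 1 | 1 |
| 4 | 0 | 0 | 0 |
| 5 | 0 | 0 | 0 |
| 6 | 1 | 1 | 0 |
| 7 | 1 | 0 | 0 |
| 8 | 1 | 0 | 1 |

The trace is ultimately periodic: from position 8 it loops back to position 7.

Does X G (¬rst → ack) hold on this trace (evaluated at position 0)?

No

The position after 0 is 1; G (¬rst → ack) is false there.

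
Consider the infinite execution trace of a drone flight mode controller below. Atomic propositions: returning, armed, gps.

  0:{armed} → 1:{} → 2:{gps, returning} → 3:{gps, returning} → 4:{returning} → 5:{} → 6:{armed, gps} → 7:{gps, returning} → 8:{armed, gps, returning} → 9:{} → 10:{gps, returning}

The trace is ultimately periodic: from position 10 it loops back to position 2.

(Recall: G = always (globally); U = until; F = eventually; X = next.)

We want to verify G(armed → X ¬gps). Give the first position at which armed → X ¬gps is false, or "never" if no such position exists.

Check armed → X ¬gps at each position in order: 0 ✓, 1 ✓, 2 ✓, 3 ✓, 4 ✓, 5 ✓.
At position 6 the labels are {armed, gps} and the next position 7 has {gps, returning}, so armed → X ¬gps is false there. This is the first violation.

6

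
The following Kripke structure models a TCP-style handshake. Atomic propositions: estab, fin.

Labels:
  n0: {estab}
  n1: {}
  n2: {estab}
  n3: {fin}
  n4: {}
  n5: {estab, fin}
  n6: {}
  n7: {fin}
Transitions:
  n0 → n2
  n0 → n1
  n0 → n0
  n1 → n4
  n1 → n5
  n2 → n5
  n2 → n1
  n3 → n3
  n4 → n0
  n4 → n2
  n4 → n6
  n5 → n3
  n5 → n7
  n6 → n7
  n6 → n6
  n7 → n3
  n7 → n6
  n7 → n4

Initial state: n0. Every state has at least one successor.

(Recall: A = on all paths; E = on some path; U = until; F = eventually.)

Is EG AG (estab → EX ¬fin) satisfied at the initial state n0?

No

States satisfying AG (estab → EX ¬fin): {n3}.
States satisfying EG AG (estab → EX ¬fin): {n3}.
No suitable path/successor from n0 witnesses the formula.
n0 ∉ Sat(EG AG (estab → EX ¬fin)).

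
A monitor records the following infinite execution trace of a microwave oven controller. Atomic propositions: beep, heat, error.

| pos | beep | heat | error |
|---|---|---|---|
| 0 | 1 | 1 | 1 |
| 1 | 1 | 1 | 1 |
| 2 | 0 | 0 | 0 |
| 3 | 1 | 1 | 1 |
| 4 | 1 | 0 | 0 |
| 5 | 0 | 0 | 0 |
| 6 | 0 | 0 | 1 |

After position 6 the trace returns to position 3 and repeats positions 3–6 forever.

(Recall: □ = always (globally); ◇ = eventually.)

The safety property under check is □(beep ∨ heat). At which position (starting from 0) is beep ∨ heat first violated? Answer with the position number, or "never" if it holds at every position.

Check beep ∨ heat at each position in order: 0 ✓, 1 ✓.
At position 2 the labels are {}, so beep ∨ heat is false there. This is the first violation.

2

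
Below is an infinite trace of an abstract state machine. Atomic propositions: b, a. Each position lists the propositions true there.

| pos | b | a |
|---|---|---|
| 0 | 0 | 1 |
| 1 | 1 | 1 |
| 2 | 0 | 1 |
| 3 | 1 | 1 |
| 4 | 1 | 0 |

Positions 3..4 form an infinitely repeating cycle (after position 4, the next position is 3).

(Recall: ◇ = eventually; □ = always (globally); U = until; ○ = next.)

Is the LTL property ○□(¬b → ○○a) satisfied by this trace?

The position after 0 is 1; □(¬b → ○○a) is false there.

Violated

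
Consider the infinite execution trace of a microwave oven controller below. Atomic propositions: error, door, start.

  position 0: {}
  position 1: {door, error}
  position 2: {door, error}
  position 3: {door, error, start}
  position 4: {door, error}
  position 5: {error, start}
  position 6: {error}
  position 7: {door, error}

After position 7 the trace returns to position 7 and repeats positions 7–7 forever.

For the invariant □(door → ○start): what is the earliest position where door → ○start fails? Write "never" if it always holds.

1

Check door → ○start at each position in order: 0 ✓.
At position 1 the labels are {door, error} and the next position 2 has {door, error}, so door → ○start is false there. This is the first violation.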